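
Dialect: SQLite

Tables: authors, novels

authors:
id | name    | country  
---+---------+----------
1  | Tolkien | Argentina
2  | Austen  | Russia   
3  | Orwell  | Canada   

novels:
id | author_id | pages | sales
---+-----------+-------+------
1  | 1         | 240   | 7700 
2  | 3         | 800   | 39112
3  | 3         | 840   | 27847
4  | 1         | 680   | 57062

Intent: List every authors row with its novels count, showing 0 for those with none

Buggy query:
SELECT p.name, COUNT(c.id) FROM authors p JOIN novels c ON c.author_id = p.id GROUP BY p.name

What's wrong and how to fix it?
Bug: An inner join excludes parents with zero children

Fix: Use LEFT JOIN so parents without children still appear (COUNT(c.id) gives 0)

Corrected query:
SELECT p.name, COUNT(c.id) FROM authors p LEFT JOIN novels c ON c.author_id = p.id GROUP BY p.name

Result:
name    | COUNT(c.id)
--------+------------
Austen  | 0          
Orwell  | 2          
Tolkien | 2          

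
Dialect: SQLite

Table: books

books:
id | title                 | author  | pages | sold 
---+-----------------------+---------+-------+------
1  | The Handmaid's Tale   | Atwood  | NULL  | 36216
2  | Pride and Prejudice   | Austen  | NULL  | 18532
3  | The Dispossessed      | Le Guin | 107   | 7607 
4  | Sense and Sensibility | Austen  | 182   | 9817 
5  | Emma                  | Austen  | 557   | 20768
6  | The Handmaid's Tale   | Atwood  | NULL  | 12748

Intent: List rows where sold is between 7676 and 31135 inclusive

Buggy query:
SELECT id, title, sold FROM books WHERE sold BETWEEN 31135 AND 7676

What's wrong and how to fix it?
Bug: The bounds are reversed; BETWEEN a AND b requires a <= b to match anything

Fix: Write BETWEEN 7676 AND 31135

Corrected query:
SELECT id, title, sold FROM books WHERE sold BETWEEN 7676 AND 31135

Result:
id | title                 | sold 
---+-----------------------+------
2  | Pride and Prejudice   | 18532
4  | Sense and Sensibility | 9817 
5  | Emma                  | 20768
6  | The Handmaid's Tale   | 12748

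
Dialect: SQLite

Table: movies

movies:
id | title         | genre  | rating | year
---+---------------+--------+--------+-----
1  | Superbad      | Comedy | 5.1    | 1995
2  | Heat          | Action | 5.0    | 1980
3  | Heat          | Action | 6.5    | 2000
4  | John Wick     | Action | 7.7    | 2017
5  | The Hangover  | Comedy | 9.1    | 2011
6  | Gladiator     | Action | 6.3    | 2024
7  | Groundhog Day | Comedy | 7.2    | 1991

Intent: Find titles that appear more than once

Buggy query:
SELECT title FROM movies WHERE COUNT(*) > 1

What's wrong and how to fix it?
Bug: WHERE can't reference COUNT(*); aggregates are computed after WHERE

Fix: GROUP BY title, then filter groups with HAVING COUNT(*) > 1

Corrected query:
SELECT title FROM movies GROUP BY title HAVING COUNT(*) > 1

Result:
title
-----
Heat 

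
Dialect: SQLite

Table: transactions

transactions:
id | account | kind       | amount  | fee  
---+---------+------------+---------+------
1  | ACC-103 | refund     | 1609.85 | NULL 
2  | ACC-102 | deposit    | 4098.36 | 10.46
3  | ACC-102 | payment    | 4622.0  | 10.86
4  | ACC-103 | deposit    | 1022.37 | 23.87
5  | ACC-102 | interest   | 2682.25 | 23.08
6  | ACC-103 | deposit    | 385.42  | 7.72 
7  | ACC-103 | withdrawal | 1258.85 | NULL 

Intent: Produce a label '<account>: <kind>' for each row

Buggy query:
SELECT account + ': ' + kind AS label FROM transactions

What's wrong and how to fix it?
Bug: SQLite uses || for string concatenation; + coerces text to numbers (yielding 0)

Fix: Replace + with || to concatenate text

Corrected query:
SELECT account || ': ' || kind AS label FROM transactions

Result:
label              
-------------------
ACC-103: refund    
ACC-102: deposit   
ACC-102: payment   
ACC-103: deposit   
ACC-102: interest  
ACC-103: deposit   
ACC-103: withdrawal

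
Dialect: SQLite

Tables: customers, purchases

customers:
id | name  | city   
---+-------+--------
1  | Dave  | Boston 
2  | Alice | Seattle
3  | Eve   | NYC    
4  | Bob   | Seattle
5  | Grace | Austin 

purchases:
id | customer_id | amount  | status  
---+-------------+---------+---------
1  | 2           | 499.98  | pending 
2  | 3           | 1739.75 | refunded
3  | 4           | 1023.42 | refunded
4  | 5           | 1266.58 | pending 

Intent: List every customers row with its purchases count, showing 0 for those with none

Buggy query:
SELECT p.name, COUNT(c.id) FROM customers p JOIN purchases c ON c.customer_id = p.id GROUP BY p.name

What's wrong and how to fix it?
Bug: INNER JOIN drops customers rows that have no matching purchases rows

Fix: Switch to LEFT JOIN to retain unmatched parent rows

Corrected query:
SELECT p.name, COUNT(c.id) FROM customers p LEFT JOIN purchases c ON c.customer_id = p.id GROUP BY p.name

Result:
name  | COUNT(c.id)
------+------------
Alice | 1          
Bob   | 1          
Dave  | 0          
Eve   | 1          
Grace | 1          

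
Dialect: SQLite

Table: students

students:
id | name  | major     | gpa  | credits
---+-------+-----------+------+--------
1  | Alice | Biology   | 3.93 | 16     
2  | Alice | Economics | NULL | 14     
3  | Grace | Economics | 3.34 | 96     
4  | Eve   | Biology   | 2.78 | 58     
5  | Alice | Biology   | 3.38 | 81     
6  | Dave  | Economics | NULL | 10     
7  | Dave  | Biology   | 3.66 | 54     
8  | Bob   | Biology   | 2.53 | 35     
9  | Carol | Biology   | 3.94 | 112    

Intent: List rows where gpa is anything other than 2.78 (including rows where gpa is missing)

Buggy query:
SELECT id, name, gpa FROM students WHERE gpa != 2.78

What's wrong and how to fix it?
Bug: Inequality against NULL is unknown, not true; rows with NULL are dropped

Fix: Handle NULL separately with IS NULL alongside the inequality

Corrected query:
SELECT id, name, gpa FROM students WHERE gpa != 2.78 OR gpa IS NULL

Result:
id | name  | gpa 
---+-------+-----
1  | Alice | 3.93
2  | Alice | NULL
3  | Grace | 3.34
5  | Alice | 3.38
6  | Dave  | NULL
7  | Dave  | 3.66
8  | Bob   | 2.53
9  | Carol | 3.94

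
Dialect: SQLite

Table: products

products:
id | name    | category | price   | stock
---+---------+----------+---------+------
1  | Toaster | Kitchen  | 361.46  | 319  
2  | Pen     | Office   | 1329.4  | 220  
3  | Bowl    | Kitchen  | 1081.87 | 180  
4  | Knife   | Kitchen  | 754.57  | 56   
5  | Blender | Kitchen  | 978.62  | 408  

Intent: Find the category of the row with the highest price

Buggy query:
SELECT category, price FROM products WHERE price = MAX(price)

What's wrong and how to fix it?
Bug: MAX(price) is an aggregate and cannot be used directly in WHERE

Fix: Use a subquery: WHERE price = (SELECT MAX(price) FROM products)

Corrected query:
SELECT category, price FROM products WHERE price = (SELECT MAX(price) FROM products)

Result:
category | price 
---------+-------
Office   | 1329.4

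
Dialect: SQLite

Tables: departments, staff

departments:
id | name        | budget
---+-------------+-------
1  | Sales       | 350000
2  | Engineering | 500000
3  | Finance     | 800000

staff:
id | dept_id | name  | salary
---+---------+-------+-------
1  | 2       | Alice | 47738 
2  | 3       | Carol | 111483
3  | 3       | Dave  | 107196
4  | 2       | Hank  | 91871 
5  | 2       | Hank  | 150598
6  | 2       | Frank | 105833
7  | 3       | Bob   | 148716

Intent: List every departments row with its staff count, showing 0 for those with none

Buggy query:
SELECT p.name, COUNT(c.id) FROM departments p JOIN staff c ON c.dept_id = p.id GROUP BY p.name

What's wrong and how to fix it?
Bug: INNER JOIN drops departments rows that have no matching staff rows

Fix: Use LEFT JOIN so parents without children still appear (COUNT(c.id) gives 0)

Corrected query:
SELECT p.name, COUNT(c.id) FROM departments p LEFT JOIN staff c ON c.dept_id = p.id GROUP BY p.name

Result:
name        | COUNT(c.id)
------------+------------
Engineering | 4          
Finance     | 3          
Sales       | 0          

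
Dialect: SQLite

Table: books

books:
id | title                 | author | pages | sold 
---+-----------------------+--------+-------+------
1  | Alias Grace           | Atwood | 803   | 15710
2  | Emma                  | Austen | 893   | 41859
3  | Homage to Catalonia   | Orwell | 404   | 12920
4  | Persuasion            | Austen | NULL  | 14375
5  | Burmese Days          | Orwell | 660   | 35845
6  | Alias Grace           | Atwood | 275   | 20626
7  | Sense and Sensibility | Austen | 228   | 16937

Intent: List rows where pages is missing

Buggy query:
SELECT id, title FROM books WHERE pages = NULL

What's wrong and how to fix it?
Bug: Comparing to NULL with '=' never matches; NULL = NULL is unknown, not true

Fix: Use IS NULL to test for NULL

Corrected query:
SELECT id, title FROM books WHERE pages IS NULL

Result:
id | title     
---+-----------
4  | Persuasion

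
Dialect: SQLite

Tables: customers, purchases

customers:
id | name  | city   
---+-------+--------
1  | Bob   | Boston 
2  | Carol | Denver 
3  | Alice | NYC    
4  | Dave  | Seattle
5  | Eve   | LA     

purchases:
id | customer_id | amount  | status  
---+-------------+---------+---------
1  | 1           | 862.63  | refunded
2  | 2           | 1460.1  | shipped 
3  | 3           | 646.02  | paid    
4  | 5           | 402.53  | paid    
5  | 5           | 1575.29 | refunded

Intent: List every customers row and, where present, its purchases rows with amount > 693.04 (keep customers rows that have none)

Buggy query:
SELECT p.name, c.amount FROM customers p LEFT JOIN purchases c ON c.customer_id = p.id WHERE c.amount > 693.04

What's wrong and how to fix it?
Bug: A WHERE condition on the right-hand table after LEFT JOIN drops unmatched parents

Fix: Move the right-table condition into the ON clause so unmatched parents are kept

Corrected query:
SELECT p.name, c.amount FROM customers p LEFT JOIN purchases c ON c.customer_id = p.id AND c.amount > 693.04

Result:
name  | amount 
------+--------
Bob   | 862.63 
Carol | 1460.1 
Alice | NULL   
Dave  | NULL   
Eve   | 1575.29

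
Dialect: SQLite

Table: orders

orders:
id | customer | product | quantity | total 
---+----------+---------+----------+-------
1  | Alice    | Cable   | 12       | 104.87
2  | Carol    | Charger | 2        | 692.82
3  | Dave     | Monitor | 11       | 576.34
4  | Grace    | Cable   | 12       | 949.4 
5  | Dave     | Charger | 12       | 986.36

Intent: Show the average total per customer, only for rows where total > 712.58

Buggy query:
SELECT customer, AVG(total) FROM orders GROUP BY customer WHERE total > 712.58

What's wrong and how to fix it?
Bug: Row-level WHERE must come before GROUP BY in the clause order

Fix: Move the WHERE clause before GROUP BY

Corrected query:
SELECT customer, AVG(total) FROM orders WHERE total > 712.58 GROUP BY customer

Result:
customer | AVG(total)
---------+-----------
Dave     | 986.36    
Grace    | 949.4     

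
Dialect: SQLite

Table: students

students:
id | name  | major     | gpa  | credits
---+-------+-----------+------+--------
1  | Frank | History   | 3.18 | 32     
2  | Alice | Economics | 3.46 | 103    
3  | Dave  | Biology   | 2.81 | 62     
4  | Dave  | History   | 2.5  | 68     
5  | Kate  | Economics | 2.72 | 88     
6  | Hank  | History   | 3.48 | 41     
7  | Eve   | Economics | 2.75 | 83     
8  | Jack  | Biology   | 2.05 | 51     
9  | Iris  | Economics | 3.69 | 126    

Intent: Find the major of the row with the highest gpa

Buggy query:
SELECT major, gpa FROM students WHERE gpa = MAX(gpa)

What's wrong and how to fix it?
Bug: MAX(gpa) is an aggregate and cannot be used directly in WHERE

Fix: Use a subquery: WHERE gpa = (SELECT MAX(gpa) FROM students)

Corrected query:
SELECT major, gpa FROM students WHERE gpa = (SELECT MAX(gpa) FROM students)

Result:
major     | gpa 
----------+-----
Economics | 3.69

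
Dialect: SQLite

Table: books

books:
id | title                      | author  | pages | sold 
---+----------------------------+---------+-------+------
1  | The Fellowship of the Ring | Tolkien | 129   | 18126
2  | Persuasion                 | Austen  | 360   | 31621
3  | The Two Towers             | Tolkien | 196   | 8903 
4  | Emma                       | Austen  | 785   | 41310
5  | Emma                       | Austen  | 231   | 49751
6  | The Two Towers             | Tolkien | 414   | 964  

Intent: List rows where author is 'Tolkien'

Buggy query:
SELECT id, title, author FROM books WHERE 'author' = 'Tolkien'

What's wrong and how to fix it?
Bug: Single quotes denote string literals in SQL; the column name is being compared as a constant string

Fix: Reference the column as author without single quotes

Corrected query:
SELECT id, title, author FROM books WHERE author = 'Tolkien'

Result:
id | title                      | author 
---+----------------------------+--------
1  | The Fellowship of the Ring | Tolkien
3  | The Two Towers             | Tolkien
6  | The Two Towers             | Tolkien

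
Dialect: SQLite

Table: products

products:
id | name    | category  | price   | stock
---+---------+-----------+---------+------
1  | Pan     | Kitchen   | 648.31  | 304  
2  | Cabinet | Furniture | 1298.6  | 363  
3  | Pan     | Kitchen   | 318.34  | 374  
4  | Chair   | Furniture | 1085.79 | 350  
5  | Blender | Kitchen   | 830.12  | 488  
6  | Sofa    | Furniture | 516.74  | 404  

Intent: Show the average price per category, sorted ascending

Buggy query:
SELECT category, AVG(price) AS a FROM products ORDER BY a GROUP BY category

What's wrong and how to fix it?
Bug: ORDER BY appears before GROUP BY; SQL clause order requires GROUP BY first

Fix: Reorder: SELECT … FROM … GROUP BY … ORDER BY …

Corrected query:
SELECT category, AVG(price) AS a FROM products GROUP BY category ORDER BY a

Result:
category  | a         
----------+-----------
Kitchen   | 598.923333
Furniture | 967.043333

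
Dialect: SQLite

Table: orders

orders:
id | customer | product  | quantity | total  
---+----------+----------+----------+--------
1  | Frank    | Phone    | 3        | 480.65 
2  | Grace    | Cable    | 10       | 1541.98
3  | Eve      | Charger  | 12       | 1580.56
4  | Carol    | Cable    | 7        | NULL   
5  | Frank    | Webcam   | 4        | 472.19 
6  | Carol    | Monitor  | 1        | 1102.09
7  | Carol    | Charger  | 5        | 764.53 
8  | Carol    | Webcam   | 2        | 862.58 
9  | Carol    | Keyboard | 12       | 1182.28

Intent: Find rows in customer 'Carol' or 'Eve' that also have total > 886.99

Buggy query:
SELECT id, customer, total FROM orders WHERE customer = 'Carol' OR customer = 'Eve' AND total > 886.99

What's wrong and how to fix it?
Bug: Without parentheses, AND is evaluated before OR, so the total filter only applies to the 'Eve' branch

Fix: Group the OR with parentheses (or use IN), then AND the threshold

Corrected query:
SELECT id, customer, total FROM orders WHERE (customer = 'Carol' OR customer = 'Eve') AND total > 886.99

Result:
id | customer | total  
---+----------+--------
3  | Eve      | 1580.56
6  | Carol    | 1102.09
9  | Carol    | 1182.28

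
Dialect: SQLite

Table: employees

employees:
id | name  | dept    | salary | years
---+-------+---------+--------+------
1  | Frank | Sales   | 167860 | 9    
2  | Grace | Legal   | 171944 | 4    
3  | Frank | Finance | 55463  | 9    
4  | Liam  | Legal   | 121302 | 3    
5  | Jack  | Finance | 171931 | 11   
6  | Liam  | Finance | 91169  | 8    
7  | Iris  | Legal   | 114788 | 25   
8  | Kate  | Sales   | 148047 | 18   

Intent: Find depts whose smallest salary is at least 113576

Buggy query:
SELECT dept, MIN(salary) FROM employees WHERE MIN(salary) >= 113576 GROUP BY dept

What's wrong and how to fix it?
Bug: Aggregates like MIN are computed per group after WHERE runs

Fix: Replace WHERE with HAVING after the GROUP BY

Corrected query:
SELECT dept, MIN(salary) FROM employees GROUP BY dept HAVING MIN(salary) >= 113576

Result:
dept  | MIN(salary)
------+------------
Legal | 114788     
Sales | 148047     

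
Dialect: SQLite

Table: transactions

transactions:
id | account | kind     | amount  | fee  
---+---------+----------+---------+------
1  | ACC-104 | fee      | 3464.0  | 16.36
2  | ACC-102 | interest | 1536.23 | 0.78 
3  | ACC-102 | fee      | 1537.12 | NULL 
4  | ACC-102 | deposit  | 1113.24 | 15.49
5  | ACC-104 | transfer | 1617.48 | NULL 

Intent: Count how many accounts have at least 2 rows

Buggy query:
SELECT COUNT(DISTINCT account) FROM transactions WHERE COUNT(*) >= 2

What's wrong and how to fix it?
Bug: WHERE filters individual rows, not groups, so a group-level COUNT is invalid there

Fix: Group first with HAVING COUNT(*) >= 2, then COUNT the resulting groups

Corrected query:
SELECT COUNT(*) FROM (SELECT account FROM transactions GROUP BY account HAVING COUNT(*) >= 2)

Result:
COUNT(*)
--------
2       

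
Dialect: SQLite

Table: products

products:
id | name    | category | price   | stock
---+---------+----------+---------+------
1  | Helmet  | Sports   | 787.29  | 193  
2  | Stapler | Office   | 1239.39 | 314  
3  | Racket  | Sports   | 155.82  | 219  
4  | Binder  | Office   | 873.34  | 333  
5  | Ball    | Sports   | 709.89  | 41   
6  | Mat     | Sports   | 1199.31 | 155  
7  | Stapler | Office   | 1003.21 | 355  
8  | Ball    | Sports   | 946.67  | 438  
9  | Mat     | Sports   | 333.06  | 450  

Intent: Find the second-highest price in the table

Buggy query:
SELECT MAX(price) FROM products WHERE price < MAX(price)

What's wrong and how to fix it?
Bug: MAX(price) on the right of the comparison is an aggregate-in-WHERE error

Fix: Put the inner MAX in a scalar subquery

Corrected query:
SELECT MAX(price) FROM products WHERE price < (SELECT MAX(price) FROM products)

Result:
MAX(price)
----------
1199.31   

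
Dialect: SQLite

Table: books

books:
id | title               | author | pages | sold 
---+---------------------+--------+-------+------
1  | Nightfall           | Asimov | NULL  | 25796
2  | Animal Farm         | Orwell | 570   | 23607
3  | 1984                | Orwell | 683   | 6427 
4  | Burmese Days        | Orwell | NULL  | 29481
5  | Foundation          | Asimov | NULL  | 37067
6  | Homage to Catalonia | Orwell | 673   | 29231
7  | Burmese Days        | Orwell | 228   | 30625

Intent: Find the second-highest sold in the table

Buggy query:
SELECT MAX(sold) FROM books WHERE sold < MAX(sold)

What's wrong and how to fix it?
Bug: The inner MAX is an aggregate inside WHERE, which is not allowed

Fix: Put the inner MAX in a scalar subquery

Corrected query:
SELECT MAX(sold) FROM books WHERE sold < (SELECT MAX(sold) FROM books)

Result:
MAX(sold)
---------
30625    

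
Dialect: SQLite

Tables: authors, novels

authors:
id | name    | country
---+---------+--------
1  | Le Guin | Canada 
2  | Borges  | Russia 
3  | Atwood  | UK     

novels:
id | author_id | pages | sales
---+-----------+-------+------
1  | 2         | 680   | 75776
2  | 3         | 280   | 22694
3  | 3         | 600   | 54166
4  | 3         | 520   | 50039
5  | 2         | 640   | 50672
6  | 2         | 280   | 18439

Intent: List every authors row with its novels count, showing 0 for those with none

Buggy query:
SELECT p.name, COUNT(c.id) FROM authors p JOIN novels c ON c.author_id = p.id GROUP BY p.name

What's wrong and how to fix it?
Bug: An inner join excludes parents with zero children

Fix: Switch to LEFT JOIN to retain unmatched parent rows

Corrected query:
SELECT p.name, COUNT(c.id) FROM authors p LEFT JOIN novels c ON c.author_id = p.id GROUP BY p.name

Result:
name    | COUNT(c.id)
--------+------------
Atwood  | 3          
Borges  | 3          
Le Guin | 0          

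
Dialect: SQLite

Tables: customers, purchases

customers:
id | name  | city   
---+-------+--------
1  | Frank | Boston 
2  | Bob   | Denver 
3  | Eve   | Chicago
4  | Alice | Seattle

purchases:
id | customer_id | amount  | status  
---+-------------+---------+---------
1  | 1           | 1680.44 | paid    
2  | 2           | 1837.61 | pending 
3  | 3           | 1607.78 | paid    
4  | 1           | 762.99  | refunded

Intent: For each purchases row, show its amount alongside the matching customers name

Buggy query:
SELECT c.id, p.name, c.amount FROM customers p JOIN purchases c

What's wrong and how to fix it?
Bug: Missing join condition: each purchases row is matched to all customers rows instead of just its own

Fix: Add ON c.customer_id = p.id to the JOIN

Corrected query:
SELECT c.id, p.name, c.amount FROM customers p JOIN purchases c ON c.customer_id = p.id

Result:
id | name  | amount 
---+-------+--------
1  | Frank | 1680.44
2  | Bob   | 1837.61
3  | Eve   | 1607.78
4  | Frank | 762.99 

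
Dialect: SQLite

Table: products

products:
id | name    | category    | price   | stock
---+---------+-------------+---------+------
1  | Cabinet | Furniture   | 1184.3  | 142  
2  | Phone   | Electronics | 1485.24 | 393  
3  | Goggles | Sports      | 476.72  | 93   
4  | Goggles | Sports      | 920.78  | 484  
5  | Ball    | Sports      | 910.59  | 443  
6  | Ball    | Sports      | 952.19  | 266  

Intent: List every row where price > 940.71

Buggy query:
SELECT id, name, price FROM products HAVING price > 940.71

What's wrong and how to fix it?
Bug: This is a non-aggregate query (no GROUP BY, no aggregates), so in SQLite the HAVING clause is invalid here; a row-level condition belongs in WHERE

Fix: Replace HAVING with WHERE since the condition applies to individual rows

Corrected query:
SELECT id, name, price FROM products WHERE price > 940.71

Result:
id | name    | price  
---+---------+--------
1  | Cabinet | 1184.3 
2  | Phone   | 1485.24
6  | Ball    | 952.19 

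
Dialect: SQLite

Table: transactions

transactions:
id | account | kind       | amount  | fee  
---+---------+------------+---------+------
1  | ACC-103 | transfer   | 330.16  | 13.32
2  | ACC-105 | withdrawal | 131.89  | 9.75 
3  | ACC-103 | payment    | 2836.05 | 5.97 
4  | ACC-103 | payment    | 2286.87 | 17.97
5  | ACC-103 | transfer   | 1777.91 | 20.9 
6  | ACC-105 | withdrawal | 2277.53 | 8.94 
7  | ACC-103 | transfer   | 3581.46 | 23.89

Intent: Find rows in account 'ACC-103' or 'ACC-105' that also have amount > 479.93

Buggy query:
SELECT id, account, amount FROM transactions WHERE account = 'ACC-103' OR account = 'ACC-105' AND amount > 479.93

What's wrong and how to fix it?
Bug: Without parentheses, AND is evaluated before OR, so the amount filter only applies to the 'ACC-105' branch

Fix: Add parentheses around the OR so the AND applies to both alternatives

Corrected query:
SELECT id, account, amount FROM transactions WHERE (account = 'ACC-103' OR account = 'ACC-105') AND amount > 479.93

Result:
id | account | amount 
---+---------+--------
3  | ACC-103 | 2836.05
4  | ACC-103 | 2286.87
5  | ACC-103 | 1777.91
6  | ACC-105 | 2277.53
7  | ACC-103 | 3581.46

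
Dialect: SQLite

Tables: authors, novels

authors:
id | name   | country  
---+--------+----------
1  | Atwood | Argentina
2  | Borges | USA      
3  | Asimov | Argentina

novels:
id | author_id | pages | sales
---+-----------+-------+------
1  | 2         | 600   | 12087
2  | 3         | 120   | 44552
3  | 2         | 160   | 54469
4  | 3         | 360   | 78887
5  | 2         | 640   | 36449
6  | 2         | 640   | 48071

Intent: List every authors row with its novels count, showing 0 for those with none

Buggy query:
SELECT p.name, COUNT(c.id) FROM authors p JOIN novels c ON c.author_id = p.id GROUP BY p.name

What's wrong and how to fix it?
Bug: INNER JOIN drops authors rows that have no matching novels rows

Fix: Switch to LEFT JOIN to retain unmatched parent rows

Corrected query:
SELECT p.name, COUNT(c.id) FROM authors p LEFT JOIN novels c ON c.author_id = p.id GROUP BY p.name

Result:
name   | COUNT(c.id)
-------+------------
Asimov | 2          
Atwood | 0          
Borges | 4          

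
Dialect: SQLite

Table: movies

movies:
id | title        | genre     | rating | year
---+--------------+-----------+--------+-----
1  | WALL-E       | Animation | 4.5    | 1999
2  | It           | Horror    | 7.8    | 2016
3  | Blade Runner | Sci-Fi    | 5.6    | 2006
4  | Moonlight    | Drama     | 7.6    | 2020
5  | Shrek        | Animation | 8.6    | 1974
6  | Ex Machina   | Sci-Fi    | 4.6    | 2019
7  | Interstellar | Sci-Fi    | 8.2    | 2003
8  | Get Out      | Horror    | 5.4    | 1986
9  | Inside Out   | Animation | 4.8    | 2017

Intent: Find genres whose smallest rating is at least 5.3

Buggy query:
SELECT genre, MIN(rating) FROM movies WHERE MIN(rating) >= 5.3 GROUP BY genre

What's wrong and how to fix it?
Bug: Aggregates like MIN are computed per group after WHERE runs

Fix: Replace WHERE with HAVING after the GROUP BY

Corrected query:
SELECT genre, MIN(rating) FROM movies GROUP BY genre HAVING MIN(rating) >= 5.3

Result:
genre  | MIN(rating)
-------+------------
Drama  | 7.6        
Horror | 5.4        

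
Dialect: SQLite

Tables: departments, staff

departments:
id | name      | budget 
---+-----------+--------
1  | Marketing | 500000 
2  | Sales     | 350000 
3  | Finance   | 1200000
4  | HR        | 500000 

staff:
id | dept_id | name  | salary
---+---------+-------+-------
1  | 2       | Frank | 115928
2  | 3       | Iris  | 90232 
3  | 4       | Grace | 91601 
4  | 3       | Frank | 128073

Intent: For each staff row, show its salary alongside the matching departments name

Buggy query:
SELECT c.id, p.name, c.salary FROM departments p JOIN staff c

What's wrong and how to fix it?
Bug: Missing join condition: each staff row is matched to all departments rows instead of just its own

Fix: Specify the join condition linking the foreign key to the parent id

Corrected query:
SELECT c.id, p.name, c.salary FROM departments p JOIN staff c ON c.dept_id = p.id

Result:
id | name    | salary
---+---------+-------
1  | Sales   | 115928
2  | Finance | 90232 
3  | HR      | 91601 
4  | Finance | 128073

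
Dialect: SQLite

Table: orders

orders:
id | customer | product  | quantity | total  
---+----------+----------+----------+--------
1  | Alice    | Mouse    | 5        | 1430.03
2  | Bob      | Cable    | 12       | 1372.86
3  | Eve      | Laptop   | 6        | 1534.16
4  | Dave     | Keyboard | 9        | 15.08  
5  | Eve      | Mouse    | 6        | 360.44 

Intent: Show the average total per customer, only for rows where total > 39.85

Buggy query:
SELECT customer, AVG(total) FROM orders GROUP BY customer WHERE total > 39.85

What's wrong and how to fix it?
Bug: WHERE cannot follow GROUP BY

Fix: Move the WHERE clause before GROUP BY

Corrected query:
SELECT customer, AVG(total) FROM orders WHERE total > 39.85 GROUP BY customer

Result:
customer | AVG(total)
---------+-----------
Alice    | 1430.03   
Bob      | 1372.86   
Eve      | 947.3     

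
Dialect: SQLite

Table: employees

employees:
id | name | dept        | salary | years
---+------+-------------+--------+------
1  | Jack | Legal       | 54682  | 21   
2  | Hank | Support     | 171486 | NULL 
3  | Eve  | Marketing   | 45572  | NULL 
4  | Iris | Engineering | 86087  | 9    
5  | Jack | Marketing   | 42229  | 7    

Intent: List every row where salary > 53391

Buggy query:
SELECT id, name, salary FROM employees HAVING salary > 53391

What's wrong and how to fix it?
Bug: HAVING filters the output of aggregation, but this query has no GROUP BY and no aggregate functions, so SQLite rejects it (HAVING clause on a non-aggregate query); the condition here is per row

Fix: Replace HAVING with WHERE since the condition applies to individual rows

Corrected query:
SELECT id, name, salary FROM employees WHERE salary > 53391

Result:
id | name | salary
---+------+-------
1  | Jack | 54682 
2  | Hank | 171486
4  | Iris | 86087 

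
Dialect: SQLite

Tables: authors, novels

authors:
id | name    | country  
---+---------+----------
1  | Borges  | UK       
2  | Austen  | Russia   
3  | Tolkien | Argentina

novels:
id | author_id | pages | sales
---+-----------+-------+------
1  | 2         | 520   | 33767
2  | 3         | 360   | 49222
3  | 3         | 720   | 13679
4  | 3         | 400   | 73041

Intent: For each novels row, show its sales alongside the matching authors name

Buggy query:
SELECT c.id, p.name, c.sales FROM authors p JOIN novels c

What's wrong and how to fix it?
Bug: JOIN with no ON clause produces a cartesian product; every novels row pairs with every authors row

Fix: Specify the join condition linking the foreign key to the parent id

Corrected query:
SELECT c.id, p.name, c.sales FROM authors p JOIN novels c ON c.author_id = p.id

Result:
id | name    | sales
---+---------+------
1  | Austen  | 33767
2  | Tolkien | 49222
3  | Tolkien | 13679
4  | Tolkien | 73041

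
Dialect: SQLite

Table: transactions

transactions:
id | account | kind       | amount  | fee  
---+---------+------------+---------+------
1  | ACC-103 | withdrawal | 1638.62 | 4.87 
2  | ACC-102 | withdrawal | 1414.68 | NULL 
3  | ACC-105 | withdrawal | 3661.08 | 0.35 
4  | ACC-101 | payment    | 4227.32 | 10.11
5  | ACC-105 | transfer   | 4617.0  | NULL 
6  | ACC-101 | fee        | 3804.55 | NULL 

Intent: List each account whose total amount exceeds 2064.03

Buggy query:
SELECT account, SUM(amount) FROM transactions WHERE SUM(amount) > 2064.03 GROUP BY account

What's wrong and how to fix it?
Bug: WHERE runs before GROUP BY, so aggregates aren't available there

Fix: Move the aggregate condition to a HAVING clause

Corrected query:
SELECT account, SUM(amount) FROM transactions GROUP BY account HAVING SUM(amount) > 2064.03

Result:
account | SUM(amount)
--------+------------
ACC-101 | 8031.87    
ACC-105 | 8278.08    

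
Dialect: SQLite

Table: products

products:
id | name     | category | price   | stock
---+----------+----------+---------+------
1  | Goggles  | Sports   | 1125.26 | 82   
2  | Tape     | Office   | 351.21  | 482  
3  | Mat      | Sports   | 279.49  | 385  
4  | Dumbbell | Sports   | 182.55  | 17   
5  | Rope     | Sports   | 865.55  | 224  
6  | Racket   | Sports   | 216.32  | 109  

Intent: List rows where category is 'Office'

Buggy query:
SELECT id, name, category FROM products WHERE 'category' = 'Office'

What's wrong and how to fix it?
Bug: Single quotes denote string literals in SQL; the column name is being compared as a constant string

Fix: Remove the quotes around the column name (or use double quotes for an identifier)

Corrected query:
SELECT id, name, category FROM products WHERE category = 'Office'

Result:
id | name | category
---+------+---------
2  | Tape | Office  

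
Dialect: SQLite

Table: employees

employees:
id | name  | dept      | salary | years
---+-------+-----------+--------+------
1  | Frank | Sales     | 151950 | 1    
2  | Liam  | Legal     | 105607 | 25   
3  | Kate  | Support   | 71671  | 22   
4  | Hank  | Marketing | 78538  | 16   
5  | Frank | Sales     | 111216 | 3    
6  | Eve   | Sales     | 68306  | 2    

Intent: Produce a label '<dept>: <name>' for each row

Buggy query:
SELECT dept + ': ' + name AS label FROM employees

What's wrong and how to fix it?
Bug: SQLite uses || for string concatenation; + coerces text to numbers (yielding 0)

Fix: Use the || operator for string concatenation

Corrected query:
SELECT dept || ': ' || name AS label FROM employees

Result:
label          
---------------
Sales: Frank   
Legal: Liam    
Support: Kate  
Marketing: Hank
Sales: Frank   
Sales: Eve     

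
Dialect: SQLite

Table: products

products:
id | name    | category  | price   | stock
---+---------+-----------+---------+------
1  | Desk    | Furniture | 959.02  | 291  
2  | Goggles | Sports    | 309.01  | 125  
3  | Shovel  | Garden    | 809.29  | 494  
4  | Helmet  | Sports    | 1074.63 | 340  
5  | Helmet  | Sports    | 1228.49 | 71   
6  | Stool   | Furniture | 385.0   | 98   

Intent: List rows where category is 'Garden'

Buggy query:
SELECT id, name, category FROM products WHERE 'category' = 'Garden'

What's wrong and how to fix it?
Bug: Single quotes denote string literals in SQL; the column name is being compared as a constant string

Fix: Remove the quotes around the column name (or use double quotes for an identifier)

Corrected query:
SELECT id, name, category FROM products WHERE category = 'Garden'

Result:
id | name   | category
---+--------+---------
3  | Shovel | Garden  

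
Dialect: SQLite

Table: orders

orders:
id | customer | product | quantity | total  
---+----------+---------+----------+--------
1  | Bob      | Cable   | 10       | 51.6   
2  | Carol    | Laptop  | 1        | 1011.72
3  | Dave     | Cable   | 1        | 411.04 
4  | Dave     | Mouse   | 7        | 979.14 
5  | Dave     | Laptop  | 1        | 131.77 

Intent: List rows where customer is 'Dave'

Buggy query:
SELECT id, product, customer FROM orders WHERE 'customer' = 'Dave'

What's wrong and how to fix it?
Bug: 'customer' in single quotes is a string literal, not the column; the comparison is literal-vs-literal and never true

Fix: Remove the quotes around the column name (or use double quotes for an identifier)

Corrected query:
SELECT id, product, customer FROM orders WHERE customer = 'Dave'

Result:
id | product | customer
---+---------+---------
3  | Cable   | Dave    
4  | Mouse   | Dave    
5  | Laptop  | Dave    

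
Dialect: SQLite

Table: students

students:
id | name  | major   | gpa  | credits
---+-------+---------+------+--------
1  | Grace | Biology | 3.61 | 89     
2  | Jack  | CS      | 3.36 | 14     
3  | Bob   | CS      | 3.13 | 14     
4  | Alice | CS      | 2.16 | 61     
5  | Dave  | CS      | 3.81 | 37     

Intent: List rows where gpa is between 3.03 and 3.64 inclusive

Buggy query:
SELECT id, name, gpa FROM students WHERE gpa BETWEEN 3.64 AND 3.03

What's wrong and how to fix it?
Bug: The bounds are reversed; BETWEEN a AND b requires a <= b to match anything

Fix: Write BETWEEN 3.03 AND 3.64

Corrected query:
SELECT id, name, gpa FROM students WHERE gpa BETWEEN 3.03 AND 3.64

Result:
id | name  | gpa 
---+-------+-----
1  | Grace | 3.61
2  | Jack  | 3.36
3  | Bob   | 3.13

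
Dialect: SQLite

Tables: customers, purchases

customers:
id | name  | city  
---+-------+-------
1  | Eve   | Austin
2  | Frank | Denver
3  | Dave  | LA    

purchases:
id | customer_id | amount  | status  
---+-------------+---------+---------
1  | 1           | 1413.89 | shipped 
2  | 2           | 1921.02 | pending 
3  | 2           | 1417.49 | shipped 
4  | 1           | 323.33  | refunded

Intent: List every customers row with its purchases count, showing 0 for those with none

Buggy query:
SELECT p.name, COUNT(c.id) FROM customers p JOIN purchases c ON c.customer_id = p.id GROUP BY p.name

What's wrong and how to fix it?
Bug: An inner join excludes parents with zero children

Fix: Switch to LEFT JOIN to retain unmatched parent rows

Corrected query:
SELECT p.name, COUNT(c.id) FROM customers p LEFT JOIN purchases c ON c.customer_id = p.id GROUP BY p.name

Result:
name  | COUNT(c.id)
------+------------
Dave  | 0          
Eve   | 2          
Frank | 2          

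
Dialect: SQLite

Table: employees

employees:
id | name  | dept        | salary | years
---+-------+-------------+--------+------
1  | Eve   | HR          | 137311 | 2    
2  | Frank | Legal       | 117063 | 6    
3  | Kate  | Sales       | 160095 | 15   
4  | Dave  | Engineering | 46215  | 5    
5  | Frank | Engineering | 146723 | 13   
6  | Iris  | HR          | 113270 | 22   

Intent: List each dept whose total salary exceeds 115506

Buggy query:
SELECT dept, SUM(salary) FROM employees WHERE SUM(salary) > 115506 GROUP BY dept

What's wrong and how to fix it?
Bug: Aggregate functions cannot appear in a WHERE clause

Fix: Use HAVING (which filters groups after aggregation) instead of WHERE

Corrected query:
SELECT dept, SUM(salary) FROM employees GROUP BY dept HAVING SUM(salary) > 115506

Result:
dept        | SUM(salary)
------------+------------
Engineering | 192938     
HR          | 250581     
Legal       | 117063     
Sales       | 160095     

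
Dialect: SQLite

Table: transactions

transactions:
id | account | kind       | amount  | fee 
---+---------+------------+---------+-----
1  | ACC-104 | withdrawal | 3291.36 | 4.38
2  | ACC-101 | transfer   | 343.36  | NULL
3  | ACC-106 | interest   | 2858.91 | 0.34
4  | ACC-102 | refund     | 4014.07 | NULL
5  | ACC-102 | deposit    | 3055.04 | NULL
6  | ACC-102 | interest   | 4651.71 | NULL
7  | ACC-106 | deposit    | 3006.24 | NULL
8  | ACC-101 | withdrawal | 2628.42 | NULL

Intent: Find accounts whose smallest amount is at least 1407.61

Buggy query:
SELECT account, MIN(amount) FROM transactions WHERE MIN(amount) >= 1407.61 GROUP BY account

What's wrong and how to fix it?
Bug: MIN() in WHERE is a misuse of aggregate

Fix: Use HAVING for the per-group MIN condition

Corrected query:
SELECT account, MIN(amount) FROM transactions GROUP BY account HAVING MIN(amount) >= 1407.61

Result:
account | MIN(amount)
--------+------------
ACC-102 | 3055.04    
ACC-104 | 3291.36    
ACC-106 | 2858.91    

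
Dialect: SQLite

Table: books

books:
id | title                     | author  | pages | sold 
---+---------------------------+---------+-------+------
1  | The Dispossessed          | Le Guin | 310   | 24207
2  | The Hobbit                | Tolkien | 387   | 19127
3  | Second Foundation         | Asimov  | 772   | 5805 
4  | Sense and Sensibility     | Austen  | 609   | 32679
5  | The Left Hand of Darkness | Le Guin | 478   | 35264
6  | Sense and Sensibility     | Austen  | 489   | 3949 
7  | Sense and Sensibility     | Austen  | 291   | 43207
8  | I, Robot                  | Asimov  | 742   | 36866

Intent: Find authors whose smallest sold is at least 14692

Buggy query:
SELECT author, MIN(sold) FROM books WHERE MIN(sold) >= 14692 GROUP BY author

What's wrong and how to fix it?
Bug: Aggregates like MIN are computed per group after WHERE runs

Fix: Replace WHERE with HAVING after the GROUP BY

Corrected query:
SELECT author, MIN(sold) FROM books GROUP BY author HAVING MIN(sold) >= 14692

Result:
author  | MIN(sold)
--------+----------
Le Guin | 24207    
Tolkien | 19127    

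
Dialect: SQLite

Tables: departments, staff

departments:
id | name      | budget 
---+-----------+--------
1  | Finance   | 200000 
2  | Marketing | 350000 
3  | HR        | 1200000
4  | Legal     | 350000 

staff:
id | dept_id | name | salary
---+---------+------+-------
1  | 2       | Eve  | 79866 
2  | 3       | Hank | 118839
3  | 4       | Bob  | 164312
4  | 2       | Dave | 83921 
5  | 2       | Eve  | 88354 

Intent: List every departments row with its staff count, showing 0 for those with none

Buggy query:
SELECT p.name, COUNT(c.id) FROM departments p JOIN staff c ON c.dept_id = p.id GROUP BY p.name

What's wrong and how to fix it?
Bug: INNER JOIN drops departments rows that have no matching staff rows

Fix: Use LEFT JOIN so parents without children still appear (COUNT(c.id) gives 0)

Corrected query:
SELECT p.name, COUNT(c.id) FROM departments p LEFT JOIN staff c ON c.dept_id = p.id GROUP BY p.name

Result:
name      | COUNT(c.id)
----------+------------
Finance   | 0          
HR        | 1          
Legal     | 1          
Marketing | 3          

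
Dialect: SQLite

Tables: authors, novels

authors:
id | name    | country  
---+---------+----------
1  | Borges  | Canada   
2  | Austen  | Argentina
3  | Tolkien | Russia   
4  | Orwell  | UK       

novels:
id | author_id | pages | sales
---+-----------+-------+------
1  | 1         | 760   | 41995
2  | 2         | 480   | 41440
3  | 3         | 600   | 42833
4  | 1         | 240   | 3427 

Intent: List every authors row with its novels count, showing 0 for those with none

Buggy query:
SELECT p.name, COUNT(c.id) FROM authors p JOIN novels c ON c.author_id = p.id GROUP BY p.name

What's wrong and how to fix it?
Bug: INNER JOIN drops authors rows that have no matching novels rows

Fix: Use LEFT JOIN so parents without children still appear (COUNT(c.id) gives 0)

Corrected query:
SELECT p.name, COUNT(c.id) FROM authors p LEFT JOIN novels c ON c.author_id = p.id GROUP BY p.name

Result:
name    | COUNT(c.id)
--------+------------
Austen  | 1          
Borges  | 2          
Orwell  | 0          
Tolkien | 1          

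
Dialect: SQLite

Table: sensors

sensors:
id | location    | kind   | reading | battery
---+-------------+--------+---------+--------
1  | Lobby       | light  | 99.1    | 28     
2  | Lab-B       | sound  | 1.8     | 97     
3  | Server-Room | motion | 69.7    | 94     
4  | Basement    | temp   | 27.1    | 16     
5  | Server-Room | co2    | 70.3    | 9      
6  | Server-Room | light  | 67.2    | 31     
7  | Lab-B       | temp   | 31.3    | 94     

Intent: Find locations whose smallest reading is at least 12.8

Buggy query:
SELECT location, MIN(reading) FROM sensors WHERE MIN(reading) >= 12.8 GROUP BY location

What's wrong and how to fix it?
Bug: Aggregates like MIN are computed per group after WHERE runs

Fix: Use HAVING for the per-group MIN condition

Corrected query:
SELECT location, MIN(reading) FROM sensors GROUP BY location HAVING MIN(reading) >= 12.8

Result:
location    | MIN(reading)
------------+-------------
Basement    | 27.1        
Lobby       | 99.1        
Server-Room | 67.2        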